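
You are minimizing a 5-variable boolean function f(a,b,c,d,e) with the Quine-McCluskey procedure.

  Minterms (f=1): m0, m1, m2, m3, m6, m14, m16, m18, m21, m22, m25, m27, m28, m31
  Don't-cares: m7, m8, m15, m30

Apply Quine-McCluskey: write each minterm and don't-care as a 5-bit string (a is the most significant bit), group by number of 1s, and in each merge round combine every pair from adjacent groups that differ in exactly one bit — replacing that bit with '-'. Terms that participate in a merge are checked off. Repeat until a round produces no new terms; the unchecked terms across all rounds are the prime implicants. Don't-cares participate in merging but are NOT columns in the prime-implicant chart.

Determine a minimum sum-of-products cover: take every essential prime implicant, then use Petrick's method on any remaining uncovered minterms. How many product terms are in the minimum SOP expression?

7

size-2^0 implicants → 00000(✓)  00001(✓)  00010(✓)  00011(✓)  00110(✓)  00111(✓)  01000(✓)  01110(✓)  01111(✓)  10000(✓)  10010(✓)  10101  10110(✓)  11001(✓)  11011(✓)  11100(✓)  11110(✓)  11111(✓)
size-2^1 implicants → -0000(✓)  -0010(✓)  -0110(✓)  -1110(✓)  -1111(✓)  0-000  0-110(✓)  0-111(✓)  00-10(✓)  00-11(✓)  000-0(✓)  000-1(✓)  0000-(✓)  0001-(✓)  0011-(✓)  0111-(✓)  1-110(✓)  10-10(✓)  100-0(✓)  11-11  110-1  111-0  1111-(✓)
size-2^2 implicants → --110  -0-10  -00-0  -111-  0-11-  00-1-  000--
Unchecked terms (primes): --110, -0-10, -00-0, -111-, 0-000, 0-11-, 00-1-, 000--, 10101, 11-11, 110-1, 111-0
Minterm coverage:
  m0 ⊆ -00-0,0-000,000--
  m1 ⊆ 000-- [E]
  m2 ⊆ -0-10,-00-0,00-1-,000--
  m3 ⊆ 00-1-,000--
  m6 ⊆ --110,-0-10,0-11-,00-1-
  m14 ⊆ --110,-111-,0-11-
  m16 ⊆ -00-0 [E]
  m18 ⊆ -0-10,-00-0
  m21 ⊆ 10101 [E]
  m22 ⊆ --110,-0-10
  m25 ⊆ 110-1 [E]
  m27 ⊆ 11-11,110-1
  m28 ⊆ 111-0 [E]
  m31 ⊆ -111-,11-11
E = {-00-0, 000--, 10101, 110-1, 111-0}
Petrick residual → --110, -111-
Cover = cde' + b'c'e' + bcd + a'b'c' + ab'cd'e + abc'e + abce'  |cover|=7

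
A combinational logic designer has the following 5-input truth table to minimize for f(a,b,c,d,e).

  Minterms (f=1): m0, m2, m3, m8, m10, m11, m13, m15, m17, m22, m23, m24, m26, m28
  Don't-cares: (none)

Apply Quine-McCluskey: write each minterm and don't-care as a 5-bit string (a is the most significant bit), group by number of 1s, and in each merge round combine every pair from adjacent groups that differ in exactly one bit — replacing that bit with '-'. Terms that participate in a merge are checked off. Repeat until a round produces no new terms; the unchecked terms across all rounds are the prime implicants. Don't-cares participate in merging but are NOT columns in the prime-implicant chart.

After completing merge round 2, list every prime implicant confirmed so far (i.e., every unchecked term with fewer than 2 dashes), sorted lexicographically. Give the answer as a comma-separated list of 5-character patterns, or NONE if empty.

01-11, 011-1, 10001, 1011-, 11-00

Round 0: 00000✓ 00010✓ 00011✓ 01000✓ 01010✓ 01011✓ 01101✓ 01111✓ 10001 10110✓ 10111✓ 11000✓ 11010✓ 11100✓
Round 1: -1000✓ -1010✓ 0-000✓ 0-010✓ 0-011✓ 000-0✓ 0001-✓ 01-11 010-0✓ 0101-✓ 011-1 1011- 11-00 110-0✓
Round 2: -10-0 0-0-0 0-01-
PIs = {-10-0, 0-0-0, 0-01-, 01-11, 011-1, 10001, 1011-, 11-00}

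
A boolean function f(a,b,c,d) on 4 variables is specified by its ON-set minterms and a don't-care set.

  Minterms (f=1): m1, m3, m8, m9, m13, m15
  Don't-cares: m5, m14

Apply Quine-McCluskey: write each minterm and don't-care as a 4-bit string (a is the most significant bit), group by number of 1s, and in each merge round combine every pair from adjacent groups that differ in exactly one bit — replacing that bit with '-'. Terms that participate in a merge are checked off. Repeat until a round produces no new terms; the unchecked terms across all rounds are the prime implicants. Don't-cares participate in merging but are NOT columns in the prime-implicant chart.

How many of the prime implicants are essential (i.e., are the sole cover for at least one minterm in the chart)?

[col 0] 0001*, 0011*, 0101*, 1000*, 1001*, 1101*, 1110*, 1111*
[col 1] -001*, -101*, 0-01*, 00-1, 1-01*, 100-, 11-1, 111-
[col 2] --01
Prime implicants: --01, 00-1, 100-, 11-1, 111-
PI chart (minterm → PIs covering it):
  1 | --01,00-1
  3 | 00-1  (sole → essential)
  8 | 100-  (sole → essential)
  9 | --01,100-
  13 | --01,11-1
  15 | 11-1,111-
Essential prime implicants: 00-1, 100-

2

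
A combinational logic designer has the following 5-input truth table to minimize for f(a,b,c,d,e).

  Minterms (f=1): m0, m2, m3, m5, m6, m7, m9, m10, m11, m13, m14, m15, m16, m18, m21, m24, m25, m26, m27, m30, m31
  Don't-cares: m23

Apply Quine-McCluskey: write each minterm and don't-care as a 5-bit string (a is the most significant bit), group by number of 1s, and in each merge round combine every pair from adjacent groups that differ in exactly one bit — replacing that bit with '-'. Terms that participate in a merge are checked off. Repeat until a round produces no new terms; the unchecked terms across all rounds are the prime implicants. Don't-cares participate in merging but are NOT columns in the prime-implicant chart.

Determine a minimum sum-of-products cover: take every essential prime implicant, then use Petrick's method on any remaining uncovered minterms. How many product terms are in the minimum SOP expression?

6

size-2^0 implicants → 00000(✓)  00010(✓)  00011(✓)  00101(✓)  00110(✓)  00111(✓)  01001(✓)  01010(✓)  01011(✓)  01101(✓)  01110(✓)  01111(✓)  10000(✓)  10010(✓)  10101(✓)  10111(✓)  11000(✓)  11001(✓)  11010(✓)  11011(✓)  11110(✓)  11111(✓)
size-2^1 implicants → -0000(✓)  -0010(✓)  -0101(✓)  -0111(✓)  -1001(✓)  -1010(✓)  -1011(✓)  -1110(✓)  -1111(✓)  0-010(✓)  0-011(✓)  0-101(✓)  0-110(✓)  0-111(✓)  00-10(✓)  00-11(✓)  000-0(✓)  0001-(✓)  001-1(✓)  0011-(✓)  01-01(✓)  01-10(✓)  01-11(✓)  010-1(✓)  0101-(✓)  011-1(✓)  0111-(✓)  1-000(✓)  1-010(✓)  1-111(✓)  100-0(✓)  101-1(✓)  11-10(✓)  11-11(✓)  110-0(✓)  110-1(✓)  1100-(✓)  1101-(✓)  1111-(✓)
size-2^2 implicants → --010  --111  -00-0  -01-1  -1-10(✓)  -1-11(✓)  -10-1  -101-(✓)  -111-(✓)  0--10(✓)  0--11(✓)  0-01-(✓)  0-1-1  0-11-(✓)  00-1-(✓)  01--1  01-1-(✓)  1-0-0  11-1-(✓)  110--
size-2^3 implicants → -1-1-  0--1-
Unchecked terms (primes): --010, --111, -00-0, -01-1, -1-1-, -10-1, 0--1-, 0-1-1, 01--1, 1-0-0, 110--
Minterm coverage:
  m0 ⊆ -00-0 [E]
  m2 ⊆ --010,-00-0,0--1-
  m3 ⊆ 0--1- [E]
  m5 ⊆ -01-1,0-1-1
  m6 ⊆ 0--1- [E]
  m7 ⊆ --111,-01-1,0--1-,0-1-1
  m9 ⊆ -10-1,01--1
  m10 ⊆ --010,-1-1-,0--1-
  m11 ⊆ -1-1-,-10-1,0--1-,01--1
  m13 ⊆ 0-1-1,01--1
  m14 ⊆ -1-1-,0--1-
  m15 ⊆ --111,-1-1-,0--1-,0-1-1,01--1
  m16 ⊆ -00-0,1-0-0
  m18 ⊆ --010,-00-0,1-0-0
  m21 ⊆ -01-1 [E]
  m24 ⊆ 1-0-0,110--
  m25 ⊆ -10-1,110--
  m26 ⊆ --010,-1-1-,1-0-0,110--
  m27 ⊆ -1-1-,-10-1,110--
  m30 ⊆ -1-1- [E]
  m31 ⊆ --111,-1-1-
E = {-00-0, -01-1, -1-1-, 0--1-}
Petrick residual → 01--1, 110--
Cover = b'c'e' + b'ce + bd + a'd + a'be + abc'  |cover|=6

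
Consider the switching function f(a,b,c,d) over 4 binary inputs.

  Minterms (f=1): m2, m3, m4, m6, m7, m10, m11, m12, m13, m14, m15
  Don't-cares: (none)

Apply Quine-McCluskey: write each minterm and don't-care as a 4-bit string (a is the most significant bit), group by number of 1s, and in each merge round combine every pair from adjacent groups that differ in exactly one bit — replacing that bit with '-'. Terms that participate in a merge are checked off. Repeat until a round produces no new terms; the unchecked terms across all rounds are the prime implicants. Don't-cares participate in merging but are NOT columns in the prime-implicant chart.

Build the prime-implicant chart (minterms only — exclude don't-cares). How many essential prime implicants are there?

3

[col 0] 0010*, 0011*, 0100*, 0110*, 0111*, 1010*, 1011*, 1100*, 1101*, 1110*, 1111*
[col 1] -010*, -011*, -100*, -110*, -111*, 0-10*, 0-11*, 001-*, 01-0*, 011-*, 1-10*, 1-11*, 101-*, 11-0*, 11-1*, 110-*, 111-*
[col 2] --10*, --11*, -01-*, -1-0, -11-*, 0-1-*, 1-1-*, 11--
[col 3] --1-
Prime implicants: --1-, -1-0, 11--
PI chart (minterm → PIs covering it):
  2 | --1-  (sole → essential)
  3 | --1-  (sole → essential)
  4 | -1-0  (sole → essential)
  6 | --1-,-1-0
  7 | --1-  (sole → essential)
  10 | --1-  (sole → essential)
  11 | --1-  (sole → essential)
  12 | -1-0,11--
  13 | 11--  (sole → essential)
  14 | --1-,-1-0,11--
  15 | --1-,11--
Essential prime implicants: --1-, -1-0, 11--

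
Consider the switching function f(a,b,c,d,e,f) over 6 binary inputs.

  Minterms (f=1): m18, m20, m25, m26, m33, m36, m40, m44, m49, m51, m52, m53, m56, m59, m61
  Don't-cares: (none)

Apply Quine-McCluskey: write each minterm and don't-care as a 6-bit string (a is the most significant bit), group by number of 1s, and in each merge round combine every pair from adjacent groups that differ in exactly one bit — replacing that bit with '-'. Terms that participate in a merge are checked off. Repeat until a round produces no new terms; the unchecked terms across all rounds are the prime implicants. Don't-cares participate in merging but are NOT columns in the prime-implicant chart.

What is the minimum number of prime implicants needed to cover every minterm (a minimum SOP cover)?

8

size-2^0 implicants → 010010(✓)  010100(✓)  011001  011010(✓)  100001(✓)  100100(✓)  101000(✓)  101100(✓)  110001(✓)  110011(✓)  110100(✓)  110101(✓)  111000(✓)  111011(✓)  111101(✓)
size-2^1 implicants → -10100  01-010  1-0001  1-0100  1-1000  10-100  101-00  11-011  11-101  110-01  1100-1  11010-
Unchecked terms (primes): -10100, 01-010, 011001, 1-0001, 1-0100, 1-1000, 10-100, 101-00, 11-011, 11-101, 110-01, 1100-1, 11010-
Minterm coverage:
  m18 ⊆ 01-010 [E]
  m20 ⊆ -10100 [E]
  m25 ⊆ 011001 [E]
  m26 ⊆ 01-010 [E]
  m33 ⊆ 1-0001 [E]
  m36 ⊆ 1-0100,10-100
  m40 ⊆ 1-1000,101-00
  m44 ⊆ 10-100,101-00
  m49 ⊆ 1-0001,110-01,1100-1
  m51 ⊆ 11-011,1100-1
  m52 ⊆ -10100,1-0100,11010-
  m53 ⊆ 11-101,110-01,11010-
  m56 ⊆ 1-1000 [E]
  m59 ⊆ 11-011 [E]
  m61 ⊆ 11-101 [E]
E = {-10100, 01-010, 011001, 1-0001, 1-1000, 11-011, 11-101}
Petrick residual → 10-100
Cover = bc'de'f' + a'bd'ef' + a'bcd'e'f + ac'd'e'f + acd'e'f' + ab'de'f' + abd'ef + abde'f  |cover|=8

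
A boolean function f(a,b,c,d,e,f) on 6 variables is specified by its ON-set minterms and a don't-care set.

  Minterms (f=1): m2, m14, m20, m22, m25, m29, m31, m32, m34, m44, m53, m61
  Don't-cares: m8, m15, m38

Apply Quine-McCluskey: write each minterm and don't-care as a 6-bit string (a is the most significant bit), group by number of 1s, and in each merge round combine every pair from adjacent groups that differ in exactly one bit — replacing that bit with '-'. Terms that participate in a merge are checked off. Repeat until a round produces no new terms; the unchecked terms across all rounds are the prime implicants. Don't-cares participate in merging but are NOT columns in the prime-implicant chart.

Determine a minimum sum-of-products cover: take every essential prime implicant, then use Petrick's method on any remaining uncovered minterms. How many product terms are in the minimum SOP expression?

[col 0] 000010*, 001000, 001110*, 001111*, 010100*, 010110*, 011001*, 011101*, 011111*, 100000*, 100010*, 100110*, 101100, 110101*, 111101*
[col 1] -00010, -11101, 0-1111, 00111-, 0101-0, 011-01, 0111-1, 100-10, 1000-0, 11-101
Prime implicants: -00010, -11101, 0-1111, 001000, 00111-, 0101-0, 011-01, 0111-1, 100-10, 1000-0, 101100, 11-101
PI chart (minterm → PIs covering it):
  2 | -00010  (sole → essential)
  14 | 00111-  (sole → essential)
  20 | 0101-0  (sole → essential)
  22 | 0101-0  (sole → essential)
  25 | 011-01  (sole → essential)
  29 | -11101,011-01,0111-1
  31 | 0-1111,0111-1
  32 | 1000-0  (sole → essential)
  34 | -00010,100-10,1000-0
  44 | 101100  (sole → essential)
  53 | 11-101  (sole → essential)
  61 | -11101,11-101
Essential prime implicants: -00010, 00111-, 0101-0, 011-01, 1000-0, 101100, 11-101
Petrick residual → 0-1111
Minimum SOP uses 8 PIs: b'c'd'ef' + a'cdef + a'b'cde + a'bc'df' + a'bce'f + ab'c'd'f' + ab'cde'f' + abde'f

8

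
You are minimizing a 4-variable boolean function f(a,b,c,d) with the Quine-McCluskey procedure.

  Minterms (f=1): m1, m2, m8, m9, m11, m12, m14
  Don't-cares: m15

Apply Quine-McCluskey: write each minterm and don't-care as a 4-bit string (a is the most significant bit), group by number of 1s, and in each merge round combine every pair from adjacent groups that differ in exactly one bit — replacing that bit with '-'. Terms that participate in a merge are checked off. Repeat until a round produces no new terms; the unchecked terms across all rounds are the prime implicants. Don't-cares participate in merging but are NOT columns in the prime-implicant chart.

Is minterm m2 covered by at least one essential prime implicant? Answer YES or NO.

YES

Round 0: 0001✓ 0010 1000✓ 1001✓ 1011✓ 1100✓ 1110✓ 1111✓
Round 1: -001 1-00 1-11 10-1 100- 11-0 111-
PIs = {-001, 0010, 1-00, 1-11, 10-1, 100-, 11-0, 111-}
Coverage chart:
  m1: -001 ←essential
  m2: 0010 ←essential
  m8: 1-00,100-
  m9: -001,10-1,100-
  m11: 1-11,10-1
  m12: 1-00,11-0
  m14: 11-0,111-
Essential: -001, 0010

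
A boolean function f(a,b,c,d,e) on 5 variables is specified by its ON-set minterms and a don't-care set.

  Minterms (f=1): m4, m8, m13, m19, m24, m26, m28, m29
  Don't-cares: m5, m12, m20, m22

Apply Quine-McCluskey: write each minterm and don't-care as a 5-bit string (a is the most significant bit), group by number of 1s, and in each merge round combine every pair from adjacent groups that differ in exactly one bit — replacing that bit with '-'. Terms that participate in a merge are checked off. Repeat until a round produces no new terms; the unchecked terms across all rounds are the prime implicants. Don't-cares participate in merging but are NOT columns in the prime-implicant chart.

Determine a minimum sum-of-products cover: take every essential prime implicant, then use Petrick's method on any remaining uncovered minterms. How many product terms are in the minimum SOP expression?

5

Round 0: 00100✓ 00101✓ 01000✓ 01100✓ 01101✓ 10011 10100✓ 10110✓ 11000✓ 11010✓ 11100✓ 11101✓
Round 1: -0100✓ -1000✓ -1100✓ -1101✓ 0-100✓ 0-101✓ 0010-✓ 01-00✓ 0110-✓ 1-100✓ 101-0 11-00✓ 110-0 1110-✓
Round 2: --100 -1-00 -110- 0-10-
PIs = {--100, -1-00, -110-, 0-10-, 10011, 101-0, 110-0}
Coverage chart:
  m4: --100,0-10-
  m8: -1-00 ←essential
  m13: -110-,0-10-
  m19: 10011 ←essential
  m24: -1-00,110-0
  m26: 110-0 ←essential
  m28: --100,-1-00,-110-
  m29: -110- ←essential
Essential: -1-00, -110-, 10011, 110-0
Petrick residual → --100
Min cover (5 terms): cd'e' + bd'e' + bcd' + ab'c'de + abc'e'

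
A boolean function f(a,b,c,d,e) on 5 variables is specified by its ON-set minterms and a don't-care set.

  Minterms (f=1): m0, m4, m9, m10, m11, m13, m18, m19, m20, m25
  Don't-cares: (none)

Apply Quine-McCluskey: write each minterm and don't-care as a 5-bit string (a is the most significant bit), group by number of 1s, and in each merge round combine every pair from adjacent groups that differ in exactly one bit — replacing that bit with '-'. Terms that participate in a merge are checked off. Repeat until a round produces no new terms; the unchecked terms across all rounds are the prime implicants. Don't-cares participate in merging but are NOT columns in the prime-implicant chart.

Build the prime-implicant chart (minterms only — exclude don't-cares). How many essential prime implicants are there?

6

Round 0: 00000✓ 00100✓ 01001✓ 01010✓ 01011✓ 01101✓ 10010✓ 10011✓ 10100✓ 11001✓
Round 1: -0100 -1001 00-00 01-01 010-1 0101- 1001-
PIs = {-0100, -1001, 00-00, 01-01, 010-1, 0101-, 1001-}
Coverage chart:
  m0: 00-00 ←essential
  m4: -0100,00-00
  m9: -1001,01-01,010-1
  m10: 0101- ←essential
  m11: 010-1,0101-
  m13: 01-01 ←essential
  m18: 1001- ←essential
  m19: 1001- ←essential
  m20: -0100 ←essential
  m25: -1001 ←essential
Essential: -0100, -1001, 00-00, 01-01, 0101-, 1001-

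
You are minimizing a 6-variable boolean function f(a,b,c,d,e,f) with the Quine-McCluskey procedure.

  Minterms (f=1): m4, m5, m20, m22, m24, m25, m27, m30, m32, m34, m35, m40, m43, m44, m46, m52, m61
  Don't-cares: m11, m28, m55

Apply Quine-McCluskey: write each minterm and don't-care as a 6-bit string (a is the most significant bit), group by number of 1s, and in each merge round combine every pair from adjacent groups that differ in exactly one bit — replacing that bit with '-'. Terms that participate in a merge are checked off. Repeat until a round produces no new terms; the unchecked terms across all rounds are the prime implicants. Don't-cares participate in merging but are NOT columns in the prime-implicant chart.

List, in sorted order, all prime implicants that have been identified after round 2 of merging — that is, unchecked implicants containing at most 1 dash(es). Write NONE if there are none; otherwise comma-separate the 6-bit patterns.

-01011, -10100, 0-0100, 0-1011, 00010-, 011-00, 0110-1, 01100-, 10-000, 10-011, 1000-0, 10001-, 101-00, 1011-0, 110111, 111101

[col 0] 000100*, 000101*, 001011*, 010100*, 010110*, 011000*, 011001*, 011011*, 011100*, 011110*, 100000*, 100010*, 100011*, 101000*, 101011*, 101100*, 101110*, 110100*, 110111, 111101
[col 1] -01011, -10100, 0-0100, 0-1011, 00010-, 01-100*, 01-110*, 0101-0*, 011-00, 0110-1, 01100-, 0111-0*, 10-000, 10-011, 1000-0, 10001-, 101-00, 1011-0
[col 2] 01-1-0
Prime implicants: -01011, -10100, 0-0100, 0-1011, 00010-, 01-1-0, 011-00, 0110-1, 01100-, 10-000, 10-011, 1000-0, 10001-, 101-00, 1011-0, 110111, 111101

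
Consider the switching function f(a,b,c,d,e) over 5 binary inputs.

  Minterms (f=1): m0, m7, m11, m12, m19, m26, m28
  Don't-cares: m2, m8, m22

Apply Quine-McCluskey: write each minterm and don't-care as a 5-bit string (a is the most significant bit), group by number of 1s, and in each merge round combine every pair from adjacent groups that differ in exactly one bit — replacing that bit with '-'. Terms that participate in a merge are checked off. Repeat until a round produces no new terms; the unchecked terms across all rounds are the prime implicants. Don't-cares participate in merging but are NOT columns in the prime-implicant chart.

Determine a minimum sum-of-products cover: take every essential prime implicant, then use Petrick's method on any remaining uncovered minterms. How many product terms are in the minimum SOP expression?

6

[col 0] 00000*, 00010*, 00111, 01000*, 01011, 01100*, 10011, 10110, 11010, 11100*
[col 1] -1100, 0-000, 000-0, 01-00
Prime implicants: -1100, 0-000, 000-0, 00111, 01-00, 01011, 10011, 10110, 11010
PI chart (minterm → PIs covering it):
  0 | 0-000,000-0
  7 | 00111  (sole → essential)
  11 | 01011  (sole → essential)
  12 | -1100,01-00
  19 | 10011  (sole → essential)
  26 | 11010  (sole → essential)
  28 | -1100  (sole → essential)
Essential prime implicants: -1100, 00111, 01011, 10011, 11010
Petrick residual → 0-000
Minimum SOP uses 6 PIs: bcd'e' + a'c'd'e' + a'b'cde + a'bc'de + ab'c'de + abc'de'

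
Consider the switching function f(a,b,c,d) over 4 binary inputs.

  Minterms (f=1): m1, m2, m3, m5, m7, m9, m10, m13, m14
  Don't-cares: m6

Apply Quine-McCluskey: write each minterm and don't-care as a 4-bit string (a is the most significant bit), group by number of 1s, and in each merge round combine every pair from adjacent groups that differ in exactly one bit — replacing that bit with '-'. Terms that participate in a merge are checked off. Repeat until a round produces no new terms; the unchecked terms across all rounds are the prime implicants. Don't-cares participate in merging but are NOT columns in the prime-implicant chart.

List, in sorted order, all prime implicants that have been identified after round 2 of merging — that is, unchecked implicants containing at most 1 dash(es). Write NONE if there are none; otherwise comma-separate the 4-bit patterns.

[col 0] 0001*, 0010*, 0011*, 0101*, 0110*, 0111*, 1001*, 1010*, 1101*, 1110*
[col 1] -001*, -010*, -101*, -110*, 0-01*, 0-10*, 0-11*, 00-1*, 001-*, 01-1*, 011-*, 1-01*, 1-10*
[col 2] --01, --10, 0--1, 0-1-
Prime implicants: --01, --10, 0--1, 0-1-

NONE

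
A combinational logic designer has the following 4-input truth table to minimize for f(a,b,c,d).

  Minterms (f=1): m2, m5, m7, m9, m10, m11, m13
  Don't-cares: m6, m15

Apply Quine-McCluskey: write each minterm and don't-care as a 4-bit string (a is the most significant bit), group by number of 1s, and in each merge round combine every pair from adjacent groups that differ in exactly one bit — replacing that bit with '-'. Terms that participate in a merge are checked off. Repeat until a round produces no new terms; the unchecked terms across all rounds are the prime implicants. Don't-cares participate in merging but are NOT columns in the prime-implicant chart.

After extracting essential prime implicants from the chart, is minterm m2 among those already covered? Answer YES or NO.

size-2^0 implicants → 0010(✓)  0101(✓)  0110(✓)  0111(✓)  1001(✓)  1010(✓)  1011(✓)  1101(✓)  1111(✓)
size-2^1 implicants → -010  -101(✓)  -111(✓)  0-10  01-1(✓)  011-  1-01(✓)  1-11(✓)  10-1(✓)  101-  11-1(✓)
size-2^2 implicants → -1-1  1--1
Unchecked terms (primes): -010, -1-1, 0-10, 011-, 1--1, 101-
Minterm coverage:
  m2 ⊆ -010,0-10
  m5 ⊆ -1-1 [E]
  m7 ⊆ -1-1,011-
  m9 ⊆ 1--1 [E]
  m10 ⊆ -010,101-
  m11 ⊆ 1--1,101-
  m13 ⊆ -1-1,1--1
E = {-1-1, 1--1}

NO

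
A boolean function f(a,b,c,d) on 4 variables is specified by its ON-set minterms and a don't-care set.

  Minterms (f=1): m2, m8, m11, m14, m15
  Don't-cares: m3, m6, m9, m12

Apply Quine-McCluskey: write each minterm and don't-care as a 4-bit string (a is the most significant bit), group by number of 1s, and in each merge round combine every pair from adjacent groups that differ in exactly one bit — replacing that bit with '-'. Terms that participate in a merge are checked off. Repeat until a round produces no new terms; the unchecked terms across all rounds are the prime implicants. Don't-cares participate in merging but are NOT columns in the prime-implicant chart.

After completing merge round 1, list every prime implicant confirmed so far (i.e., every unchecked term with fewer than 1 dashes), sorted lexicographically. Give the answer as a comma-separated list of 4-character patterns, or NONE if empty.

size-2^0 implicants → 0010(✓)  0011(✓)  0110(✓)  1000(✓)  1001(✓)  1011(✓)  1100(✓)  1110(✓)  1111(✓)
size-2^1 implicants → -011  -110  0-10  001-  1-00  1-11  10-1  100-  11-0  111-
Unchecked terms (primes): -011, -110, 0-10, 001-, 1-00, 1-11, 10-1, 100-, 11-0, 111-

NONE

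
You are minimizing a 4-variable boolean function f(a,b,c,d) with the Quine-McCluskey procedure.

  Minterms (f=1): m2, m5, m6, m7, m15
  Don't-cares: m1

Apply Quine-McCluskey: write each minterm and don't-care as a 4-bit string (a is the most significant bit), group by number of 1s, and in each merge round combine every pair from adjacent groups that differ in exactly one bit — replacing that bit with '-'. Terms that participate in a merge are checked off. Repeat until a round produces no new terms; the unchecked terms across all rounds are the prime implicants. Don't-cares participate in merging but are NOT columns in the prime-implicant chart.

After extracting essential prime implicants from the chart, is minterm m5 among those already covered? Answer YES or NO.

NO

[col 0] 0001*, 0010*, 0101*, 0110*, 0111*, 1111*
[col 1] -111, 0-01, 0-10, 01-1, 011-
Prime implicants: -111, 0-01, 0-10, 01-1, 011-
PI chart (minterm → PIs covering it):
  2 | 0-10  (sole → essential)
  5 | 0-01,01-1
  6 | 0-10,011-
  7 | -111,01-1,011-
  15 | -111  (sole → essential)
Essential prime implicants: -111, 0-10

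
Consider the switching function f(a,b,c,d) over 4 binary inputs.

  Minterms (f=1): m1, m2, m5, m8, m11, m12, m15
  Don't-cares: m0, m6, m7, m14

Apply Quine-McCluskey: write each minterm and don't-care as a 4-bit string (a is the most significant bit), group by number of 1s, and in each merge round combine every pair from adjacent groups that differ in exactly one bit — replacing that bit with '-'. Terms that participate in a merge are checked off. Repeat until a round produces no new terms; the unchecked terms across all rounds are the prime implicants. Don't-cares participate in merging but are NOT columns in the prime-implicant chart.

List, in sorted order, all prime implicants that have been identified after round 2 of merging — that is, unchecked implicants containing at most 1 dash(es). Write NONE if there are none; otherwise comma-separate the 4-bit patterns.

-000, 0-01, 0-10, 00-0, 000-, 01-1, 1-00, 1-11, 11-0

size-2^0 implicants → 0000(✓)  0001(✓)  0010(✓)  0101(✓)  0110(✓)  0111(✓)  1000(✓)  1011(✓)  1100(✓)  1110(✓)  1111(✓)
size-2^1 implicants → -000  -110(✓)  -111(✓)  0-01  0-10  00-0  000-  01-1  011-(✓)  1-00  1-11  11-0  111-(✓)
size-2^2 implicants → -11-
Unchecked terms (primes): -000, -11-, 0-01, 0-10, 00-0, 000-, 01-1, 1-00, 1-11, 11-0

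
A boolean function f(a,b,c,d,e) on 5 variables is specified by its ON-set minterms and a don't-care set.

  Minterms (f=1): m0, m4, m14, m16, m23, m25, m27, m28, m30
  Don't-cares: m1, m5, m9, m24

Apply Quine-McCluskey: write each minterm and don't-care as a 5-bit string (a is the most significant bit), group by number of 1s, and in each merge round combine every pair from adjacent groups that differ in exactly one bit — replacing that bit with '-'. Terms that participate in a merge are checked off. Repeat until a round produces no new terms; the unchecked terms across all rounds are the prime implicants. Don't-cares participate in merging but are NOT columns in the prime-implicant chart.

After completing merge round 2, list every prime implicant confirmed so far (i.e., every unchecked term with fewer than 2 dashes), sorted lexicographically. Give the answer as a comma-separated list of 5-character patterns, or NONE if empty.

Round 0: 00000✓ 00001✓ 00100✓ 00101✓ 01001✓ 01110✓ 10000✓ 10111 11000✓ 11001✓ 11011✓ 11100✓ 11110✓
Round 1: -0000 -1001 -1110 0-001 00-00✓ 00-01✓ 0000-✓ 0010-✓ 1-000 11-00 110-1 1100- 111-0
Round 2: 00-0-
PIs = {-0000, -1001, -1110, 0-001, 00-0-, 1-000, 10111, 11-00, 110-1, 1100-, 111-0}

-0000, -1001, -1110, 0-001, 1-000, 10111, 11-00, 110-1, 1100-, 111-0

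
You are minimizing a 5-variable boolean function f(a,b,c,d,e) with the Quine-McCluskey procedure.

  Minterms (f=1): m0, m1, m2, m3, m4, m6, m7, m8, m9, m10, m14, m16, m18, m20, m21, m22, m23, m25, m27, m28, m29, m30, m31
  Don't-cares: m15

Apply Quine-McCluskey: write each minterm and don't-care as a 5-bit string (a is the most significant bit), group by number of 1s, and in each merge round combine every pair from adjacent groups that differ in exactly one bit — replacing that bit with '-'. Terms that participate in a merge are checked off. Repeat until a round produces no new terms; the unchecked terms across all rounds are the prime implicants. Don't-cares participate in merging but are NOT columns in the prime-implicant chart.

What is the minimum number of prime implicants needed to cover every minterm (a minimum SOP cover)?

[col 0] 00000*, 00001*, 00010*, 00011*, 00100*, 00110*, 00111*, 01000*, 01001*, 01010*, 01110*, 01111*, 10000*, 10010*, 10100*, 10101*, 10110*, 10111*, 11001*, 11011*, 11100*, 11101*, 11110*, 11111*
[col 1] -0000*, -0010*, -0100*, -0110*, -0111*, -1001, -1110*, -1111*, 0-000*, 0-001*, 0-010*, 0-110*, 0-111*, 00-00*, 00-10*, 00-11*, 000-0*, 000-1*, 0000-*, 0001-*, 001-0*, 0011-*, 01-10*, 010-0*, 0100-*, 0111-*, 1-100*, 1-101*, 1-110*, 1-111*, 10-00*, 10-10*, 100-0*, 101-0*, 101-1*, 1010-*, 1011-*, 11-01*, 11-11*, 110-1*, 111-0*, 111-1*, 1110-*, 1111-*
[col 2] --110*, --111*, -0-00*, -0-10*, -00-0*, -01-0*, -011-*, -111-*, 0--10, 0-0-0, 0-00-, 0-11-*, 00--0*, 00-1-, 000--, 1-1-0*, 1-1-1*, 1-10-*, 1-11-*, 10--0*, 101--*, 11--1, 111--*
[col 3] --11-, -0--0, 1-1--
Prime implicants: --11-, -0--0, -1001, 0--10, 0-0-0, 0-00-, 00-1-, 000--, 1-1--, 11--1
PI chart (minterm → PIs covering it):
  0 | -0--0,0-0-0,0-00-,000--
  1 | 0-00-,000--
  2 | -0--0,0--10,0-0-0,00-1-,000--
  3 | 00-1-,000--
  4 | -0--0  (sole → essential)
  6 | --11-,-0--0,0--10,00-1-
  7 | --11-,00-1-
  8 | 0-0-0,0-00-
  9 | -1001,0-00-
  10 | 0--10,0-0-0
  14 | --11-,0--10
  16 | -0--0  (sole → essential)
  18 | -0--0  (sole → essential)
  20 | -0--0,1-1--
  21 | 1-1--  (sole → essential)
  22 | --11-,-0--0,1-1--
  23 | --11-,1-1--
  25 | -1001,11--1
  27 | 11--1  (sole → essential)
  28 | 1-1--  (sole → essential)
  29 | 1-1--,11--1
  30 | --11-,1-1--
  31 | --11-,1-1--,11--1
Essential prime implicants: -0--0, 1-1--, 11--1
Petrick residual → 0--10, 0-00-, 00-1-
Minimum SOP uses 6 PIs: b'e' + a'de' + a'c'd' + a'b'd + ac + abe

6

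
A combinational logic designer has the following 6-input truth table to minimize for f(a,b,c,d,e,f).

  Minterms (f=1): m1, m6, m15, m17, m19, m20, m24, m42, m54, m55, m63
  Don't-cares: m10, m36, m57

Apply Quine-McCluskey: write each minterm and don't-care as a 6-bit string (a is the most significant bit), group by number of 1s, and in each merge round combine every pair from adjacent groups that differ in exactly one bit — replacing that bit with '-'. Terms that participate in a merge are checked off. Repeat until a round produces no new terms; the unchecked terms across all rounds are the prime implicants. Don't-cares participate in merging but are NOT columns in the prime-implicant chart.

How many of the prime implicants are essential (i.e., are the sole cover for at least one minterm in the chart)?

Round 0: 000001✓ 000110 001010✓ 001111 010001✓ 010011✓ 010100 011000 100100 101010✓ 110110✓ 110111✓ 111001 111111✓
Round 1: -01010 0-0001 0100-1 11-111 11011-
PIs = {-01010, 0-0001, 000110, 001111, 0100-1, 010100, 011000, 100100, 11-111, 11011-, 111001}
Coverage chart:
  m1: 0-0001 ←essential
  m6: 000110 ←essential
  m15: 001111 ←essential
  m17: 0-0001,0100-1
  m19: 0100-1 ←essential
  m20: 010100 ←essential
  m24: 011000 ←essential
  m42: -01010 ←essential
  m54: 11011- ←essential
  m55: 11-111,11011-
  m63: 11-111 ←essential
Essential: -01010, 0-0001, 000110, 001111, 0100-1, 010100, 011000, 11-111, 11011-

9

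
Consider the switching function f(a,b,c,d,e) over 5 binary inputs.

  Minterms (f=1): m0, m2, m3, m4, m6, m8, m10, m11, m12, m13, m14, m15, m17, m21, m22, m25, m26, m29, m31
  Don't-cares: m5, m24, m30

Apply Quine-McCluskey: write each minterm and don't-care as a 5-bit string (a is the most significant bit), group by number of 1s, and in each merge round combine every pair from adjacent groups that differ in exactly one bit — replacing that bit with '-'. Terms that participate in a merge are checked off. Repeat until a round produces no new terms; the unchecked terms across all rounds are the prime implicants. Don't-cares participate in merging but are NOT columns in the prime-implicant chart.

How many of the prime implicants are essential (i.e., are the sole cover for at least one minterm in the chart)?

4

[col 0] 00000*, 00010*, 00011*, 00100*, 00101*, 00110*, 01000*, 01010*, 01011*, 01100*, 01101*, 01110*, 01111*, 10001*, 10101*, 10110*, 11000*, 11001*, 11010*, 11101*, 11110*, 11111*
[col 1] -0101*, -0110*, -1000*, -1010*, -1101*, -1110*, -1111*, 0-000*, 0-010*, 0-011*, 0-100*, 0-101*, 0-110*, 00-00*, 00-10*, 000-0*, 0001-*, 001-0*, 0010-*, 01-00*, 01-10*, 01-11*, 010-0*, 0101-*, 011-0*, 011-1*, 0110-*, 0111-*, 1-001*, 1-101*, 1-110*, 10-01*, 11-01*, 11-10*, 110-0*, 1100-, 111-1*, 1111-*
[col 2] --101, --110, -1-10, -10-0, -11-1, -111-, 0--00*, 0--10*, 0-0-0*, 0-01-, 0-1-0*, 0-10-, 00--0*, 01--0*, 01-1-, 011--, 1--01
[col 3] 0---0
Prime implicants: --101, --110, -1-10, -10-0, -11-1, -111-, 0---0, 0-01-, 0-10-, 01-1-, 011--, 1--01, 1100-
PI chart (minterm → PIs covering it):
  0 | 0---0  (sole → essential)
  2 | 0---0,0-01-
  3 | 0-01-  (sole → essential)
  4 | 0---0,0-10-
  6 | --110,0---0
  8 | -10-0,0---0
  10 | -1-10,-10-0,0---0,0-01-,01-1-
  11 | 0-01-,01-1-
  12 | 0---0,0-10-,011--
  13 | --101,-11-1,0-10-,011--
  14 | --110,-1-10,-111-,0---0,01-1-,011--
  15 | -11-1,-111-,01-1-,011--
  17 | 1--01  (sole → essential)
  21 | --101,1--01
  22 | --110  (sole → essential)
  25 | 1--01,1100-
  26 | -1-10,-10-0
  29 | --101,-11-1,1--01
  31 | -11-1,-111-
Essential prime implicants: --110, 0---0, 0-01-, 1--01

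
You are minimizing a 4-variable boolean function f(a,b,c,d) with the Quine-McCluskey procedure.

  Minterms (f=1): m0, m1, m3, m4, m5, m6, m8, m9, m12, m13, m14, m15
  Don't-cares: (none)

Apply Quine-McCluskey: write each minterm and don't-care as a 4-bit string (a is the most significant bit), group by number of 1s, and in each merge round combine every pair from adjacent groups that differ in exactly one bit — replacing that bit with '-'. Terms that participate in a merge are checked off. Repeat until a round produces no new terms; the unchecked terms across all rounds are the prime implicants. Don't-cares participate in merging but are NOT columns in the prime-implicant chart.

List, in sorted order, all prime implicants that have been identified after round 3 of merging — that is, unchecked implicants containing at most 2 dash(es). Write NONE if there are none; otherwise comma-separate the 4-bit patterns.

-1-0, 00-1, 11--

size-2^0 implicants → 0000(✓)  0001(✓)  0011(✓)  0100(✓)  0101(✓)  0110(✓)  1000(✓)  1001(✓)  1100(✓)  1101(✓)  1110(✓)  1111(✓)
size-2^1 implicants → -000(✓)  -001(✓)  -100(✓)  -101(✓)  -110(✓)  0-00(✓)  0-01(✓)  00-1  000-(✓)  01-0(✓)  010-(✓)  1-00(✓)  1-01(✓)  100-(✓)  11-0(✓)  11-1(✓)  110-(✓)  111-(✓)
size-2^2 implicants → --00(✓)  --01(✓)  -00-(✓)  -1-0  -10-(✓)  0-0-(✓)  1-0-(✓)  11--
size-2^3 implicants → --0-
Unchecked terms (primes): --0-, -1-0, 00-1, 11--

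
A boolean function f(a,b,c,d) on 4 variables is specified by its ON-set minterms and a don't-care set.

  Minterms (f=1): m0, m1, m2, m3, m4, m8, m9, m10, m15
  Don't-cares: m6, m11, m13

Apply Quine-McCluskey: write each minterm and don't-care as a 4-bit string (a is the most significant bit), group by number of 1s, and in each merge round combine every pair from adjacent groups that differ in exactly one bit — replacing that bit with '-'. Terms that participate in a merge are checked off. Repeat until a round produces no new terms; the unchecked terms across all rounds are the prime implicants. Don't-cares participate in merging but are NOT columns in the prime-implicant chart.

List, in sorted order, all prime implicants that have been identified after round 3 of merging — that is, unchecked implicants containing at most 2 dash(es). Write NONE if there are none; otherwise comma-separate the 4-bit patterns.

size-2^0 implicants → 0000(✓)  0001(✓)  0010(✓)  0011(✓)  0100(✓)  0110(✓)  1000(✓)  1001(✓)  1010(✓)  1011(✓)  1101(✓)  1111(✓)
size-2^1 implicants → -000(✓)  -001(✓)  -010(✓)  -011(✓)  0-00(✓)  0-10(✓)  00-0(✓)  00-1(✓)  000-(✓)  001-(✓)  01-0(✓)  1-01(✓)  1-11(✓)  10-0(✓)  10-1(✓)  100-(✓)  101-(✓)  11-1(✓)
size-2^2 implicants → -0-0(✓)  -0-1(✓)  -00-(✓)  -01-(✓)  0--0  00--(✓)  1--1  10--(✓)
size-2^3 implicants → -0--
Unchecked terms (primes): -0--, 0--0, 1--1

0--0, 1--1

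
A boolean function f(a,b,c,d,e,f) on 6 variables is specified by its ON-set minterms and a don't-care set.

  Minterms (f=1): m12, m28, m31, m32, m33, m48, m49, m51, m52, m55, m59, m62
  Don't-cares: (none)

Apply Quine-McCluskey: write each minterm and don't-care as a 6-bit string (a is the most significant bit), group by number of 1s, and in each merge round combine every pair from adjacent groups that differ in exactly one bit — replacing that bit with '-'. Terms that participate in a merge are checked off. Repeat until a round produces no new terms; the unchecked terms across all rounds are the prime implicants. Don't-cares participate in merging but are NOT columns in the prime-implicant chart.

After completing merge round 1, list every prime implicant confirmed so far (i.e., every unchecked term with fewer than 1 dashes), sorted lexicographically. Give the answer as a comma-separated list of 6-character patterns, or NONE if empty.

011111, 111110

Round 0: 001100✓ 011100✓ 011111 100000✓ 100001✓ 110000✓ 110001✓ 110011✓ 110100✓ 110111✓ 111011✓ 111110
Round 1: 0-1100 1-0000✓ 1-0001✓ 10000-✓ 11-011 110-00 110-11 1100-1 11000-✓
Round 2: 1-000-
PIs = {0-1100, 011111, 1-000-, 11-011, 110-00, 110-11, 1100-1, 111110}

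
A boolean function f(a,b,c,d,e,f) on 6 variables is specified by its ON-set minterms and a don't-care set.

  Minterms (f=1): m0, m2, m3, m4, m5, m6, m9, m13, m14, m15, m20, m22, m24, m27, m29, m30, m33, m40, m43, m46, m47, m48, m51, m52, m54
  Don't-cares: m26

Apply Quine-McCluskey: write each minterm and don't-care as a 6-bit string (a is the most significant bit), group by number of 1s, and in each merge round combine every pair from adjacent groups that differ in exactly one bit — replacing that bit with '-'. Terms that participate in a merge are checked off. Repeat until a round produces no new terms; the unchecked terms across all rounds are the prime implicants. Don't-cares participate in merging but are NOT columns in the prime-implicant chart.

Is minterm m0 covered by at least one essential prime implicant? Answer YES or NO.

Round 0: 000000✓ 000010✓ 000011✓ 000100✓ 000101✓ 000110✓ 001001✓ 001101✓ 001110✓ 001111✓ 010100✓ 010110✓ 011000✓ 011010✓ 011011✓ 011101✓ 011110✓ 100001 101000 101011✓ 101110✓ 101111✓ 110000✓ 110011 110100✓ 110110✓
Round 1: -01110✓ -01111✓ -10100✓ -10110✓ 0-0100✓ 0-0110✓ 0-1101 0-1110✓ 00-101 00-110✓ 000-00✓ 000-10✓ 0000-0✓ 00001- 0001-0✓ 00010- 001-01 0011-1 00111-✓ 01-110✓ 0101-0✓ 011-10 0110-0 01101- 101-11 10111-✓ 110-00 1101-0✓
Round 2: -0111- -101-0 0--110 0-01-0 000--0
PIs = {-0111-, -101-0, 0--110, 0-01-0, 0-1101, 00-101, 000--0, 00001-, 00010-, 001-01, 0011-1, 011-10, 0110-0, 01101-, 100001, 101-11, 101000, 110-00, 110011}
Coverage chart:
  m0: 000--0 ←essential
  m2: 000--0,00001-
  m3: 00001- ←essential
  m4: 0-01-0,000--0,00010-
  m5: 00-101,00010-
  m6: 0--110,0-01-0,000--0
  m9: 001-01 ←essential
  m13: 0-1101,00-101,001-01,0011-1
  m14: -0111-,0--110
  m15: -0111-,0011-1
  m20: -101-0,0-01-0
  m22: -101-0,0--110,0-01-0
  m24: 0110-0 ←essential
  m27: 01101- ←essential
  m29: 0-1101 ←essential
  m30: 0--110,011-10
  m33: 100001 ←essential
  m40: 101000 ←essential
  m43: 101-11 ←essential
  m46: -0111- ←essential
  m47: -0111-,101-11
  m48: 110-00 ←essential
  m51: 110011 ←essential
  m52: -101-0,110-00
  m54: -101-0 ←essential
Essential: -0111-, -101-0, 0-1101, 000--0, 00001-, 001-01, 0110-0, 01101-, 100001, 101-11, 101000, 110-00, 110011

YES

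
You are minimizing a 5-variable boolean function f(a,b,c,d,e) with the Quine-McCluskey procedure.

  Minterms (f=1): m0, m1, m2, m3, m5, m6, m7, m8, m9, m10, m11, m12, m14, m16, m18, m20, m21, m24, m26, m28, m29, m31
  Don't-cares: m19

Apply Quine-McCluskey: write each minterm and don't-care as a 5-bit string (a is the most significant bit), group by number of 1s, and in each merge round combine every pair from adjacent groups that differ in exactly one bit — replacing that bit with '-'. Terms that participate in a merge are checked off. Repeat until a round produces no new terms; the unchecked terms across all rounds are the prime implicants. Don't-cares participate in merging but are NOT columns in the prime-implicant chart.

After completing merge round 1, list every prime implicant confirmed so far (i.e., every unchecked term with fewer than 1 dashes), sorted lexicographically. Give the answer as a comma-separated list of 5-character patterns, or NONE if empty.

NONE

[col 0] 00000*, 00001*, 00010*, 00011*, 00101*, 00110*, 00111*, 01000*, 01001*, 01010*, 01011*, 01100*, 01110*, 10000*, 10010*, 10011*, 10100*, 10101*, 11000*, 11010*, 11100*, 11101*, 11111*
[col 1] -0000*, -0010*, -0011*, -0101, -1000*, -1010*, -1100*, 0-000*, 0-001*, 0-010*, 0-011*, 0-110*, 00-01*, 00-10*, 00-11*, 000-0*, 000-1*, 0000-*, 0001-*, 001-1*, 0011-*, 01-00*, 01-10*, 010-0*, 010-1*, 0100-*, 0101-*, 011-0*, 1-000*, 1-010*, 1-100*, 1-101*, 10-00*, 100-0*, 1001-*, 1010-*, 11-00*, 110-0*, 111-1, 1110-*
[col 2] --000*, --010*, -00-0*, -001-, -1-00, -10-0*, 0--10, 0-0-0*, 0-0-1*, 0-00-*, 0-01-*, 00--1, 00-1-, 000--*, 01--0, 010--*, 1--00, 1-0-0*, 1-10-
[col 3] --0-0, 0-0--
Prime implicants: --0-0, -001-, -0101, -1-00, 0--10, 0-0--, 00--1, 00-1-, 01--0, 1--00, 1-10-, 111-1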